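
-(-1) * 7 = 7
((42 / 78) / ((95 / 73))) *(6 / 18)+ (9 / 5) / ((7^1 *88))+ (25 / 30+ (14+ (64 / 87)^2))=17868053311 / 1151638488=15.52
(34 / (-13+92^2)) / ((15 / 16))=544 / 126765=0.00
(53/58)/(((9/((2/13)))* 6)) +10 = 203633/20358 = 10.00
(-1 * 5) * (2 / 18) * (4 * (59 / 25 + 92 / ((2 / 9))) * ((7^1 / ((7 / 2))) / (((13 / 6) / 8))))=-1332352 / 195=-6832.57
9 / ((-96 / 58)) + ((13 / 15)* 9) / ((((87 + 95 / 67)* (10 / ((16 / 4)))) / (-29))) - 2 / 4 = -4123591 / 592400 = -6.96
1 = 1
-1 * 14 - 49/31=-483/31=-15.58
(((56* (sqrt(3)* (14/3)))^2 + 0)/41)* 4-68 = 2450260/123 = 19920.81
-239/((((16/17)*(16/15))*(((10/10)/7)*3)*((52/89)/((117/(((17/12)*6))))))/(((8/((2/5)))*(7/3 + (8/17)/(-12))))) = -1306571175/2176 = -600446.31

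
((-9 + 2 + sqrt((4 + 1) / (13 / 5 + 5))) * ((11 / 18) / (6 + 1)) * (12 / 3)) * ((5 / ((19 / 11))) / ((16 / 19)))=-605 / 72 + 3025 * sqrt(38) / 19152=-7.43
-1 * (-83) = 83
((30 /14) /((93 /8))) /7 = 40 /1519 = 0.03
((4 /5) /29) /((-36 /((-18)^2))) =-36 /145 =-0.25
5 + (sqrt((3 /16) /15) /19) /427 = sqrt(5) /162260 + 5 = 5.00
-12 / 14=-6 / 7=-0.86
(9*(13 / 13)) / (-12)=-3 / 4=-0.75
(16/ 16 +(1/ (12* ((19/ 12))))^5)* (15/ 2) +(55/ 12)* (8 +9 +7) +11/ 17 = 4973244969/ 42093683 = 118.15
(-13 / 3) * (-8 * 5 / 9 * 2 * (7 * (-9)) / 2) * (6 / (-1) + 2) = 14560 / 3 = 4853.33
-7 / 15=-0.47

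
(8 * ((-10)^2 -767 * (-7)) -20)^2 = 1912487824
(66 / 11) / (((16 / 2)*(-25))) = -3 / 100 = -0.03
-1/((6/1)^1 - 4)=-1/2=-0.50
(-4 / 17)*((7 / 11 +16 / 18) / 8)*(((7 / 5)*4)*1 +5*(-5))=14647 / 16830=0.87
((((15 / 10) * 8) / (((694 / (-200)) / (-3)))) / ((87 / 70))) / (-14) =-0.60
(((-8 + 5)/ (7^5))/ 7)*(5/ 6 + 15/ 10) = -1/ 16807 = -0.00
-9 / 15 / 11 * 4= -0.22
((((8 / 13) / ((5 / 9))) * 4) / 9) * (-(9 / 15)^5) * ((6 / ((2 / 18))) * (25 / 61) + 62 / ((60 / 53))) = -182377008 / 61953125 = -2.94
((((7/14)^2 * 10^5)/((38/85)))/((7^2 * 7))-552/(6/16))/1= -8530524/6517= -1308.96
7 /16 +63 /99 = 189 /176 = 1.07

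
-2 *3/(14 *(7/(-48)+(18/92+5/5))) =-3312/8113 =-0.41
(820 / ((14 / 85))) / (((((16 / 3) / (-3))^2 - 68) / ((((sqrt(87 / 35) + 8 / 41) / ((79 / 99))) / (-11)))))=1239300 / 726089 + 2540565 * sqrt(3045) / 10165246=15.50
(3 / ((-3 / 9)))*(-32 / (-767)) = -288 / 767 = -0.38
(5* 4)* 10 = 200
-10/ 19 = -0.53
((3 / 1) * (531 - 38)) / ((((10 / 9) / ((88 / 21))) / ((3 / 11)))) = 53244 / 35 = 1521.26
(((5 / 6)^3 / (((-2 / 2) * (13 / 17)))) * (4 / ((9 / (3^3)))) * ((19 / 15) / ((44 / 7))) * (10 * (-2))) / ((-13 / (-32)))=4522000 / 50193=90.09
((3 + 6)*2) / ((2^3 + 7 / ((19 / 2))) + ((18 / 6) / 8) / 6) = 5472 / 2675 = 2.05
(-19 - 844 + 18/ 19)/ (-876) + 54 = 915155/ 16644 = 54.98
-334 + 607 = 273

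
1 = 1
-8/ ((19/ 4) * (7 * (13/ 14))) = -64/ 247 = -0.26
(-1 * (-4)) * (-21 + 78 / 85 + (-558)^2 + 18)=105863052 / 85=1245447.67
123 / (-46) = -123 / 46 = -2.67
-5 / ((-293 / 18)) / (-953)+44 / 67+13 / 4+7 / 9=3154791391 / 673500348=4.68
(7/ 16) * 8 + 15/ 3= 17/ 2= 8.50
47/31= 1.52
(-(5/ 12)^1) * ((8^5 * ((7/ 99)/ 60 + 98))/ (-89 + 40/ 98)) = 58417608704/ 3867831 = 15103.45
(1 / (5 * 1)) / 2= 1 / 10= 0.10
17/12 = 1.42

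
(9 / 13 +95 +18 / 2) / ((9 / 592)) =805712 / 117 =6886.43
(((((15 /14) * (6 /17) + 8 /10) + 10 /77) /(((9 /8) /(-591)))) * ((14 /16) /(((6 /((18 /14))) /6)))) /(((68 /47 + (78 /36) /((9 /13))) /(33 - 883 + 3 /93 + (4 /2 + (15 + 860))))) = -1537267955292 /336660775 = -4566.22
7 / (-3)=-7 / 3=-2.33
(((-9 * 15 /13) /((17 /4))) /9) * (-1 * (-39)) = -180 /17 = -10.59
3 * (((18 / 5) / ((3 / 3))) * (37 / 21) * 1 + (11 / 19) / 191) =2418069 / 127015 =19.04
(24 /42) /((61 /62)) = 248 /427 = 0.58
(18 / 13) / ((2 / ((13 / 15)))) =3 / 5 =0.60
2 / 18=1 / 9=0.11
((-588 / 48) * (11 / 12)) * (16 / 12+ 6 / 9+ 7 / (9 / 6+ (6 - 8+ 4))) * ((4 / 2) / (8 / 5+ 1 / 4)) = -5390 / 111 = -48.56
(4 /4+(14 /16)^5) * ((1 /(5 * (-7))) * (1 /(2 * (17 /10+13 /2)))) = -49575 /18808832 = -0.00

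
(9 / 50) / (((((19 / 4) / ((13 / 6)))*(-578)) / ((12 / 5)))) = -234 / 686375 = -0.00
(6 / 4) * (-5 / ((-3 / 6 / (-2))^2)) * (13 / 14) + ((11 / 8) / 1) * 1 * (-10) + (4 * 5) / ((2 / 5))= -2105 / 28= -75.18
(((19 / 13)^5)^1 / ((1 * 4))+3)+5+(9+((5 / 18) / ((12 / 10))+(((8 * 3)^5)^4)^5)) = 21049156278085749615767911051192120254959018771282020107806245230527512169748792403948590676575931248106638515558379804663470253630867540838566545 / 20049822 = 1049842551125179546021302000000000000000000000000000000000000000000000000000000000000000000000000000000000000000000000000000000000000000000.00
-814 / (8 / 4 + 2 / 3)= -1221 / 4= -305.25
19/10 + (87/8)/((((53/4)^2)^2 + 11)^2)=394592873400337/207680458434030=1.90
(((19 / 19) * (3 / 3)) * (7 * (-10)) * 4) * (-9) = 2520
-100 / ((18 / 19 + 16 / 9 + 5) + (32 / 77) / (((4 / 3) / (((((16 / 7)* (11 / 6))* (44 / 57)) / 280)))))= -29326500 / 2266571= -12.94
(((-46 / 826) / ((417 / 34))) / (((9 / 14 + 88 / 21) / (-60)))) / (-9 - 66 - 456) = -31280 / 294670131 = -0.00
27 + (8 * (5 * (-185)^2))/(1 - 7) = -684419/3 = -228139.67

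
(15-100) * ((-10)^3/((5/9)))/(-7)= -153000/7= -21857.14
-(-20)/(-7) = -20/7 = -2.86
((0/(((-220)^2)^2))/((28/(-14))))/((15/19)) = 0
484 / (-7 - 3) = -242 / 5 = -48.40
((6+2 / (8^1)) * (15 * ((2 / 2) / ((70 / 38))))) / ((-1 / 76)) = -27075 / 7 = -3867.86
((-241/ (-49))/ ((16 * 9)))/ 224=241/ 1580544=0.00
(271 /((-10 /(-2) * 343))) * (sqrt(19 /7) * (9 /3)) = 813 * sqrt(133) /12005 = 0.78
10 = 10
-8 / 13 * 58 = -464 / 13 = -35.69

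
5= 5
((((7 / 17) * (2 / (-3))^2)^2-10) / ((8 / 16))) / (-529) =466612 / 12383361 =0.04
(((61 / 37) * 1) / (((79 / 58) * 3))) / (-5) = -3538 / 43845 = -0.08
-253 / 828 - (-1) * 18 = 637 / 36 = 17.69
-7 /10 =-0.70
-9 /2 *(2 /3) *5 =-15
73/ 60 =1.22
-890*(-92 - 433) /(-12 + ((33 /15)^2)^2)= 292031250 /7141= 40895.01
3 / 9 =1 / 3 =0.33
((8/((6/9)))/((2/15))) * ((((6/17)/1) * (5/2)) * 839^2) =950293350/17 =55899608.82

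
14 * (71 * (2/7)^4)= 2272/343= 6.62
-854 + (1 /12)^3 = -1475711 /1728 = -854.00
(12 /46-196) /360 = -2251 /4140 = -0.54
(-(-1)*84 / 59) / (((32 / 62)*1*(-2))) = -651 / 472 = -1.38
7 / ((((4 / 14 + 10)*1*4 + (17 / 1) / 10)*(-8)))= -245 / 11996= -0.02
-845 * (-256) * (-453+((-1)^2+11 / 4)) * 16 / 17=-1554908160 / 17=-91465185.88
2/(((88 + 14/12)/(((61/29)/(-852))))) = -61/1101565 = -0.00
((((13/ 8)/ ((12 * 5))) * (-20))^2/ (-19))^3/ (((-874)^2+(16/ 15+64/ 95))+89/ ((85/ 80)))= -410278765/ 85117459837410607104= -0.00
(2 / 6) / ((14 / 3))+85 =85.07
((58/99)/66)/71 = 29/231957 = 0.00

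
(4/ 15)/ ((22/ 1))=2/ 165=0.01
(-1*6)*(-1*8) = 48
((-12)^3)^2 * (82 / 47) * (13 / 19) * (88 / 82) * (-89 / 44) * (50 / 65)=-5315051520 / 893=-5951905.40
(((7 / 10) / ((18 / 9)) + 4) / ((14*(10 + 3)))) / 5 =87 / 18200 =0.00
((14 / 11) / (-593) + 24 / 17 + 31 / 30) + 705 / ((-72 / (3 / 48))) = 389833699 / 212910720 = 1.83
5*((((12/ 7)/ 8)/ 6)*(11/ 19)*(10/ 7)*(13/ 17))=3575/ 31654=0.11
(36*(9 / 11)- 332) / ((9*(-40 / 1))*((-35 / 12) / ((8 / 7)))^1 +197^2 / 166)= -1104896 / 4209073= -0.26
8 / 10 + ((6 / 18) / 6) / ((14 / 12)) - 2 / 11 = 769 / 1155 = 0.67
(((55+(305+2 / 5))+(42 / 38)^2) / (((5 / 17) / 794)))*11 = 96915599506 / 9025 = 10738570.58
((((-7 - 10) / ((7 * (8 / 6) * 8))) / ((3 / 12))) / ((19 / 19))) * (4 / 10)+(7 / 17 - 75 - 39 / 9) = -566101 / 7140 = -79.29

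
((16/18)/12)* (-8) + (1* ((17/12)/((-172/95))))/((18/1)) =-0.64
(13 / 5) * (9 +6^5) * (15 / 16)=303615 / 16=18975.94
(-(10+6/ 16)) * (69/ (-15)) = 1909/ 40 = 47.72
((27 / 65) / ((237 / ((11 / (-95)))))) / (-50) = 99 / 24391250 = 0.00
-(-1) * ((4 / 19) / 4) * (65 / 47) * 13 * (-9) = -7605 / 893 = -8.52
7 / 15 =0.47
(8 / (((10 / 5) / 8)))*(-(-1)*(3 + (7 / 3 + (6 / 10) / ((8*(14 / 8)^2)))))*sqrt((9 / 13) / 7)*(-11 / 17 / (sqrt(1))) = -1386176*sqrt(91) / 379015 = -34.89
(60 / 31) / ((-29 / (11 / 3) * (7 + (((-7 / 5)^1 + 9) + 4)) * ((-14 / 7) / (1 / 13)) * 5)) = 110 / 1086891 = 0.00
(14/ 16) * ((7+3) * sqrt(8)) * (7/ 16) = 245 * sqrt(2)/ 32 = 10.83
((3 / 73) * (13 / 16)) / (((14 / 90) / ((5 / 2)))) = 8775 / 16352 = 0.54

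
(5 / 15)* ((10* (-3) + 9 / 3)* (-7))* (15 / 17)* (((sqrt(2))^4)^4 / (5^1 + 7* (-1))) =-120960 / 17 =-7115.29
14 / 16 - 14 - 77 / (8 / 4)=-413 / 8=-51.62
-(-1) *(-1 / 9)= -1 / 9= -0.11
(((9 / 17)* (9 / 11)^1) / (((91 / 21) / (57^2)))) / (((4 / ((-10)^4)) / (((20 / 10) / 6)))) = 657922500 / 2431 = 270638.63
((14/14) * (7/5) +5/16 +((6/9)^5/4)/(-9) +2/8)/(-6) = -342719/1049760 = -0.33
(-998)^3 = -994011992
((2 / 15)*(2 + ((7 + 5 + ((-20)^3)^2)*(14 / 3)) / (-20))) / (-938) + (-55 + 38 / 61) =13313974307 / 6437025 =2068.34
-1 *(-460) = 460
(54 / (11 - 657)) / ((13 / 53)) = -0.34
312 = 312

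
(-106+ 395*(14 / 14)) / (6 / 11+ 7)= 3179 / 83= 38.30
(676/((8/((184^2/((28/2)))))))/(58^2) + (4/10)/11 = 19679994/323785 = 60.78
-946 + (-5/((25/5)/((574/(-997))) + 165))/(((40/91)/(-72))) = -84409744/89725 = -940.76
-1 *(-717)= 717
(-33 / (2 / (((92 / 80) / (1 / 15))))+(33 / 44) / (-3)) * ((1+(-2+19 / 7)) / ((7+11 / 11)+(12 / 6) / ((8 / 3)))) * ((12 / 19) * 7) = -164088 / 665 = -246.75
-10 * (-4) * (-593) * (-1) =23720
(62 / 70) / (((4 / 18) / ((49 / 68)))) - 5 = -1447 / 680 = -2.13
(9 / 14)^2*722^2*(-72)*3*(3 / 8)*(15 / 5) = -2565108243 / 49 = -52349147.82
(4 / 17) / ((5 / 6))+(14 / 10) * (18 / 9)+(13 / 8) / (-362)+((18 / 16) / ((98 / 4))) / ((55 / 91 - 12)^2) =47931982299 / 15571343120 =3.08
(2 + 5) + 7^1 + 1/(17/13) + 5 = 336/17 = 19.76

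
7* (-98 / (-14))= 49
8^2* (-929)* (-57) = 3388992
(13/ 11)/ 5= 13/ 55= 0.24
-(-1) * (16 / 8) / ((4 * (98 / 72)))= 18 / 49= 0.37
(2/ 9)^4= 16/ 6561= 0.00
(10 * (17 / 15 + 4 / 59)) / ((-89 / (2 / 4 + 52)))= -37205 / 5251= -7.09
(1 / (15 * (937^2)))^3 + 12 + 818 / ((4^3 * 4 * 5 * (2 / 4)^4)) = 406109434726220468715683 / 18272640482619593643000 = 22.23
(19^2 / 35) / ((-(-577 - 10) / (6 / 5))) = 2166 / 102725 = 0.02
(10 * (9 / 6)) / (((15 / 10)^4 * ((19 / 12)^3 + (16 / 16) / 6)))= 5120 / 7147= 0.72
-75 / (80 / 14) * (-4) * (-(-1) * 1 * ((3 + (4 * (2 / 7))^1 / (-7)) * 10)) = 10425 / 7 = 1489.29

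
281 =281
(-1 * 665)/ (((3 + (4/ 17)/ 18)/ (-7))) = 712215/ 461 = 1544.93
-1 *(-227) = 227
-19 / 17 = -1.12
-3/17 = -0.18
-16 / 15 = -1.07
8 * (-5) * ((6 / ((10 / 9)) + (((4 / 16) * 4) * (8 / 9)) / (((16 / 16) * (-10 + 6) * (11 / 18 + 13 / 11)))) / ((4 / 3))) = -158.28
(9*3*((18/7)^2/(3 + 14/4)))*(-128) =-2239488/637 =-3515.68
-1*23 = -23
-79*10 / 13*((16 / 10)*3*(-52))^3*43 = 1015841488896 / 25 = 40633659555.84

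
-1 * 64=-64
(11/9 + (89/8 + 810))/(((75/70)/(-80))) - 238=-1664278/27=-61639.93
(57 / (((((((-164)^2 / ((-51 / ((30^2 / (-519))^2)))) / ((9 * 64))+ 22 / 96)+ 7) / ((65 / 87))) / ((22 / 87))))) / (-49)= -221182492960 / 4504604045739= -0.05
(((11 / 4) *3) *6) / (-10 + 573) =0.09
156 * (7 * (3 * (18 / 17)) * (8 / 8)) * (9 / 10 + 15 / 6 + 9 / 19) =13436.67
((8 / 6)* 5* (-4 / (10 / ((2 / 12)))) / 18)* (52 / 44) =-26 / 891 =-0.03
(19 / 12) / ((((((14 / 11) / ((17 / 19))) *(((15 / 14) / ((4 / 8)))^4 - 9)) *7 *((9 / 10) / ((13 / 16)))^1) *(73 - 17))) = 6545 / 30855168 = 0.00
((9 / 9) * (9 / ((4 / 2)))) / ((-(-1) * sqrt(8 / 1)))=9 * sqrt(2) / 8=1.59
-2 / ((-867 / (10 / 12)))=5 / 2601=0.00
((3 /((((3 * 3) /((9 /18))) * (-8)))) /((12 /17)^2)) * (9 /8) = -289 /6144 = -0.05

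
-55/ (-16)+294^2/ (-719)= -1343431/ 11504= -116.78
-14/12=-1.17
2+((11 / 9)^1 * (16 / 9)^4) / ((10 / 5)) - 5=183301 / 59049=3.10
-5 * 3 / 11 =-15 / 11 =-1.36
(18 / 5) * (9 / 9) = 18 / 5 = 3.60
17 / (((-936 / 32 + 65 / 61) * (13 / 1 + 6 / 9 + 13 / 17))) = -52887 / 1265368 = -0.04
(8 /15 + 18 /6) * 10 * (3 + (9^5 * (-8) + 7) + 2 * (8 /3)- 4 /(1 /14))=-150233588 /9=-16692620.89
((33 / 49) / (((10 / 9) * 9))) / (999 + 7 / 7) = 33 / 490000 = 0.00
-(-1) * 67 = 67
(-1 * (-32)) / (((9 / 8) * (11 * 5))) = 256 / 495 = 0.52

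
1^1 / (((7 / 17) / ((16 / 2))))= 136 / 7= 19.43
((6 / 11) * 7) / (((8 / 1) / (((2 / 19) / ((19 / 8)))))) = 84 / 3971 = 0.02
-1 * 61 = -61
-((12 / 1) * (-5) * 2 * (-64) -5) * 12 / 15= -6140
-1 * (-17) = 17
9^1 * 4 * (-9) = -324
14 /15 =0.93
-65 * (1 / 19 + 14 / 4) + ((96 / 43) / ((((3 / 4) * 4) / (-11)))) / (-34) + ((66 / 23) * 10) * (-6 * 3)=-477382891 / 638894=-747.20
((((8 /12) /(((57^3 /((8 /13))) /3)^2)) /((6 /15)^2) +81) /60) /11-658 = -838886881247527573 /1275141908717820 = -657.88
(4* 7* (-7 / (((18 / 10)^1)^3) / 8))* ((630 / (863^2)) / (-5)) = 42875 / 60326289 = 0.00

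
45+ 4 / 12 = 136 / 3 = 45.33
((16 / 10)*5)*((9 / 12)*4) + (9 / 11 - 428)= -4435 / 11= -403.18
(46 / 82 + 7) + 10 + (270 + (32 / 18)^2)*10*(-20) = -181374880 / 3321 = -54614.54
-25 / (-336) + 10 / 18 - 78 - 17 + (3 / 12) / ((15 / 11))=-474701 / 5040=-94.19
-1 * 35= -35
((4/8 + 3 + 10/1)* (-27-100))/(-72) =381/16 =23.81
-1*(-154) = 154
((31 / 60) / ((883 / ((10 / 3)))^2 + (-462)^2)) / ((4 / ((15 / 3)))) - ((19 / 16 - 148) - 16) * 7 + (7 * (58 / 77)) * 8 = 17698404821327 / 14974925328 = 1181.87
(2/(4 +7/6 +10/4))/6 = 1/23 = 0.04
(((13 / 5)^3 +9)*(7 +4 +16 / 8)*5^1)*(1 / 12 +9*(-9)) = -139778.69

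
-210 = -210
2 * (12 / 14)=12 / 7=1.71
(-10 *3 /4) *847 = -12705 /2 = -6352.50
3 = 3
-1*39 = -39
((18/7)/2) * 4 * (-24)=-864/7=-123.43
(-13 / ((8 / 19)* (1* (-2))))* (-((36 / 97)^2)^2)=-25929072 / 88529281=-0.29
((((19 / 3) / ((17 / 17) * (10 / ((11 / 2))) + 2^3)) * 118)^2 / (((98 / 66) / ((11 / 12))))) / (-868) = -4.12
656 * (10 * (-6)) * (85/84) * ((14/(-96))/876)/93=17425/244404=0.07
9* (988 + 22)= 9090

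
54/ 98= 27/ 49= 0.55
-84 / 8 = -21 / 2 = -10.50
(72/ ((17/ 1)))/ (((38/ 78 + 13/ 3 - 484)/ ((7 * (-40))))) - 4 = -7571/ 4964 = -1.53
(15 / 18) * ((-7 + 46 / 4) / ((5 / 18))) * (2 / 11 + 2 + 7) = 2727 / 22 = 123.95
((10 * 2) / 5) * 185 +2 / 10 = 3701 / 5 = 740.20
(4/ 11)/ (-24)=-1/ 66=-0.02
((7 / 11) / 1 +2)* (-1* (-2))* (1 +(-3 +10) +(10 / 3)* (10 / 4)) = 2842 / 33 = 86.12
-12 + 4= -8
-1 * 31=-31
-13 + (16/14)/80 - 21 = -2379/70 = -33.99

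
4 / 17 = 0.24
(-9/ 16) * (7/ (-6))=21/ 32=0.66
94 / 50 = 47 / 25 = 1.88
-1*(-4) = 4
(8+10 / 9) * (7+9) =1312 / 9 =145.78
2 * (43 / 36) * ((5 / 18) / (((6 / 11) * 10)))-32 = -31.88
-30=-30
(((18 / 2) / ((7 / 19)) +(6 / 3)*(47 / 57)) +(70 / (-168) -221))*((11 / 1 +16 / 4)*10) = -7794025 / 266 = -29300.85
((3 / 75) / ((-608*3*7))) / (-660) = 1 / 210672000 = 0.00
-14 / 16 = -7 / 8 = -0.88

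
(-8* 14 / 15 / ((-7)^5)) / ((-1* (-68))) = 4 / 612255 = 0.00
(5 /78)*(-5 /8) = -25 /624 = -0.04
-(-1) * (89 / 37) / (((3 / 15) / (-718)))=-8635.41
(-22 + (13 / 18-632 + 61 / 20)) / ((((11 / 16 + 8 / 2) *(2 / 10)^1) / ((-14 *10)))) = 97100.68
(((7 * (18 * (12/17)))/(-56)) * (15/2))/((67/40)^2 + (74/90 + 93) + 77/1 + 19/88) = -32076000/468126467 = -0.07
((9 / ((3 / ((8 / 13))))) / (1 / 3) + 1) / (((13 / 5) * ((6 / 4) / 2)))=1700 / 507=3.35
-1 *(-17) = 17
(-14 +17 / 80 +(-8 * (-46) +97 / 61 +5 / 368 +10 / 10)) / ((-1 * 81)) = -2503066 / 568215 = -4.41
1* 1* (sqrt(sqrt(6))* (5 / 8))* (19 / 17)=95* 6^(1 / 4) / 136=1.09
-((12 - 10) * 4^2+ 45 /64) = -2093 /64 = -32.70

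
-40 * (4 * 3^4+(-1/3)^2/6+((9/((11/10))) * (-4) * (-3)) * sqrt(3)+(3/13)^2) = -59149580/4563 - 43200 * sqrt(3)/11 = -19765.11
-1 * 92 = -92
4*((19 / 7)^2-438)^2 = 1781008804 / 2401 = 741777.93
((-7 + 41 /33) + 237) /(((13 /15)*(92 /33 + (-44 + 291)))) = 8805 /8243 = 1.07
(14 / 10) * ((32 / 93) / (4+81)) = 224 / 39525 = 0.01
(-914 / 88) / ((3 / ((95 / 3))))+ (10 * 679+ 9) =2648989 / 396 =6689.37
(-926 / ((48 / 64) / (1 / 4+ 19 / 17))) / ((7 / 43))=-1234358 / 119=-10372.76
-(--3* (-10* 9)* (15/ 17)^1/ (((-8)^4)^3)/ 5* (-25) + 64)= -37383395354509/ 584115552256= -64.00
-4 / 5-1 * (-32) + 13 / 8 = 1313 / 40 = 32.82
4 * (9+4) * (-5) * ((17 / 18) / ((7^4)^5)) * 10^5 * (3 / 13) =-17000000 / 239376798892836003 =-0.00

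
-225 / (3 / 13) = -975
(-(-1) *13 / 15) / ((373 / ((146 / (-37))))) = -1898 / 207015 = -0.01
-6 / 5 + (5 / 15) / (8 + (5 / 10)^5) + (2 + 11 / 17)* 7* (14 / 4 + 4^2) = 47206831 / 131070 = 360.17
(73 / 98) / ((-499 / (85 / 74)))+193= 698412159 / 3618748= 193.00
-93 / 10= -9.30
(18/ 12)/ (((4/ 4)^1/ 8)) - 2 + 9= 19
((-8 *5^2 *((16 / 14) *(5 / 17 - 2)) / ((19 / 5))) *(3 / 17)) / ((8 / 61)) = 5307000 / 38437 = 138.07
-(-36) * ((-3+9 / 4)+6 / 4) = 27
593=593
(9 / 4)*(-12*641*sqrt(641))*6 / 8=-328633.68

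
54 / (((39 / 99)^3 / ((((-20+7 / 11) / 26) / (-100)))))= 18788517 / 2856100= 6.58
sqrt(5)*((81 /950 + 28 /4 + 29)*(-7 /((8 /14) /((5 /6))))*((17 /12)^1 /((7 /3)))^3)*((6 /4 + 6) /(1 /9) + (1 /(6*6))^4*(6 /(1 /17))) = -353606836606049*sqrt(5) /63541739520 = -12443.61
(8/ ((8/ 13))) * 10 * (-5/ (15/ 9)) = -390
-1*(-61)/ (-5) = -61/ 5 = -12.20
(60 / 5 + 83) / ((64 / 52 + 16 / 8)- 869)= -247 / 2251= -0.11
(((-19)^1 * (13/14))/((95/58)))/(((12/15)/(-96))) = 9048/7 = 1292.57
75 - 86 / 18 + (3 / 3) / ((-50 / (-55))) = 6419 / 90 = 71.32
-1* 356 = -356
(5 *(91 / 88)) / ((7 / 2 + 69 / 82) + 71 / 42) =30135 / 35156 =0.86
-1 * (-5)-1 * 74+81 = 12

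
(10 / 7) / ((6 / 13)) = 65 / 21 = 3.10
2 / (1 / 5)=10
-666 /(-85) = 666 /85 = 7.84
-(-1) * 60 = 60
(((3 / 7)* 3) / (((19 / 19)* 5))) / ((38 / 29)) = 261 / 1330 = 0.20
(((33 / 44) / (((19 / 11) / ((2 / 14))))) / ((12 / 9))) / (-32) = -99 / 68096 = -0.00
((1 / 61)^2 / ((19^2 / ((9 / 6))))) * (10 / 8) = 15 / 10746248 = 0.00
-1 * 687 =-687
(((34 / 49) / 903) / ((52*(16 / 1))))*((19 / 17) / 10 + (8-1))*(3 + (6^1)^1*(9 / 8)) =1209 / 18878720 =0.00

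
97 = 97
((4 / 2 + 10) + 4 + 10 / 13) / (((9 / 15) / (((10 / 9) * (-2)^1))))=-21800 / 351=-62.11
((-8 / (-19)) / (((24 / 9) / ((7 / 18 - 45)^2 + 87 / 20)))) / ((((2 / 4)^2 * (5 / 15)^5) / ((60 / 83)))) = 348957936 / 1577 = 221279.60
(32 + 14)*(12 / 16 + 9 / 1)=897 / 2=448.50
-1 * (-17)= 17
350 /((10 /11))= 385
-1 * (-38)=38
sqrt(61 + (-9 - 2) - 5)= 3*sqrt(5)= 6.71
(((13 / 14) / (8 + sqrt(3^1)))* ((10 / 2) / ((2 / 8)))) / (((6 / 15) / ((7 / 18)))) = 1300 / 549 - 325* sqrt(3) / 1098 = 1.86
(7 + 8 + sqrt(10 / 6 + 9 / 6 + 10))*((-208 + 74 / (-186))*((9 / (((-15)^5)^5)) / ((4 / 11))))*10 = 213191*sqrt(474) / 6262289736922502517700195312500 + 213191 / 69580997076916694641113281250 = 0.00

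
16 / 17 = 0.94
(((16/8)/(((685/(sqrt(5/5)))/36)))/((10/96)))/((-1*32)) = -108/3425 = -0.03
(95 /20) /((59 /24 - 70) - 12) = -114 /1909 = -0.06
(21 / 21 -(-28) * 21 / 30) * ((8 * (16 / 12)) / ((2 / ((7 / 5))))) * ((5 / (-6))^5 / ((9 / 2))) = -90125 / 6561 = -13.74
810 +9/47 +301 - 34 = 50628/47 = 1077.19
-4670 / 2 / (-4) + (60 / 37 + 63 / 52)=564293 / 962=586.58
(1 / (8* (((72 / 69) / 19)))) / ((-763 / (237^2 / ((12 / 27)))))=-73637559 / 195328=-376.99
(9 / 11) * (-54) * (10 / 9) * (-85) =45900 / 11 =4172.73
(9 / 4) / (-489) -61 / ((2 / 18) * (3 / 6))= -715899 / 652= -1098.00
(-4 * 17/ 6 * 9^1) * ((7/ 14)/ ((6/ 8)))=-68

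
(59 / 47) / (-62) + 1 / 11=2265 / 32054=0.07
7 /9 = 0.78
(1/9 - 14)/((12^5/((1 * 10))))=-625/1119744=-0.00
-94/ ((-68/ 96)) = 2256/ 17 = 132.71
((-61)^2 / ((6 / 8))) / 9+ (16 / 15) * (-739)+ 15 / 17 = -541907 / 2295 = -236.13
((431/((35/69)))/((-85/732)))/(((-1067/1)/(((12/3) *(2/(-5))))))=-174151584/15871625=-10.97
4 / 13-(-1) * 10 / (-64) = 63 / 416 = 0.15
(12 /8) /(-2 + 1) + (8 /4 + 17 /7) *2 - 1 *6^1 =19 /14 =1.36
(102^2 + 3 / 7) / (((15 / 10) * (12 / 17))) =412709 / 42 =9826.40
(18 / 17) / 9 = 2 / 17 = 0.12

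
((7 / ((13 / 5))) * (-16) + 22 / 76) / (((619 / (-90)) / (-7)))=-6658155 / 152893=-43.55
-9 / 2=-4.50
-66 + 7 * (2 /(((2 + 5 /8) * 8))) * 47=-104 /3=-34.67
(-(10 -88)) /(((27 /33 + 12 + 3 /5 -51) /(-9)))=990 /53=18.68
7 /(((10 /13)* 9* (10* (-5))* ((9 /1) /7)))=-0.02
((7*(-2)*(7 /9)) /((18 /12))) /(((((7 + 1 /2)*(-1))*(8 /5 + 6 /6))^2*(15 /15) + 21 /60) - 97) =-490 /19143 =-0.03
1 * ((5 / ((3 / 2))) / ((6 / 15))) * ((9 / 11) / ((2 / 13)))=975 / 22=44.32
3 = 3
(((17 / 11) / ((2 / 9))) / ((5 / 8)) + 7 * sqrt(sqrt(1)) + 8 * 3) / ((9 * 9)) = 2317 / 4455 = 0.52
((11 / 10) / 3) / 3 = 0.12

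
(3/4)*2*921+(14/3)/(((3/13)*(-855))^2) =54535200757/39475350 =1381.50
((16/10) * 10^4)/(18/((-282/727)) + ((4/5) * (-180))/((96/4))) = -752000/2463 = -305.32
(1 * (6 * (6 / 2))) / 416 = 9 / 208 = 0.04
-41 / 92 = -0.45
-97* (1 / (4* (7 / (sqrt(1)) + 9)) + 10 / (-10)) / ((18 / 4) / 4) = 679 / 8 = 84.88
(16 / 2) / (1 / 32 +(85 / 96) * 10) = 768 / 853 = 0.90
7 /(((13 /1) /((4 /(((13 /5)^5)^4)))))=2670288085937500 /247064529073450392704413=0.00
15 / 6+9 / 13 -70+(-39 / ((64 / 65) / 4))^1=-46851 / 208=-225.25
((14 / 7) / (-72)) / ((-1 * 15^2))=1 / 8100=0.00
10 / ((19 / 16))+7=293 / 19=15.42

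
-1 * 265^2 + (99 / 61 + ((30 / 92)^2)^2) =-19179743847331 / 273124816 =-70223.37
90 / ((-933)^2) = 10 / 96721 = 0.00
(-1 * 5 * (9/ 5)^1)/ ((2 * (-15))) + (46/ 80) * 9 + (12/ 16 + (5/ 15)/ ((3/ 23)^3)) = 156.43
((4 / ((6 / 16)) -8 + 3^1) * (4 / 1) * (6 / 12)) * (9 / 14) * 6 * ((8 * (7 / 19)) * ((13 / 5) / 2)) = 15912 / 95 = 167.49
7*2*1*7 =98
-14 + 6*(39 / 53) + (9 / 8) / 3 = -3905 / 424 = -9.21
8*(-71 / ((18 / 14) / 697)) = -2771272 / 9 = -307919.11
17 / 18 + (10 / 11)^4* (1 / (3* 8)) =256397 / 263538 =0.97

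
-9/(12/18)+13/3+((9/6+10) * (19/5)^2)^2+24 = 206930677/7500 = 27590.76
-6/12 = -1/2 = -0.50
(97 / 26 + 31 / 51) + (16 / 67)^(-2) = 3712591 / 169728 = 21.87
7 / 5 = 1.40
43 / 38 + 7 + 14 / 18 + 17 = 8861 / 342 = 25.91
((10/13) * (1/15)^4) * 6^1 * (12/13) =0.00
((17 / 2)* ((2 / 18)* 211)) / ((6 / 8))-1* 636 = -9998 / 27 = -370.30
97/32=3.03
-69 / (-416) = 69 / 416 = 0.17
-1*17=-17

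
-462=-462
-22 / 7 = -3.14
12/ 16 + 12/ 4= 15/ 4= 3.75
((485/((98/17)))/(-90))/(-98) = 1649/172872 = 0.01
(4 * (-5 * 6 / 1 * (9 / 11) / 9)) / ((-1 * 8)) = 15 / 11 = 1.36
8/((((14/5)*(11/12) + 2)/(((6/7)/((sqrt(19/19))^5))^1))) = 1440/959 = 1.50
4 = 4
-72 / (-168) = 3 / 7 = 0.43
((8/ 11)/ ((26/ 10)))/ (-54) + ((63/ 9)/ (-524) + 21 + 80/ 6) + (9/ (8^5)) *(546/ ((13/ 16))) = 17868255491/ 517929984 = 34.50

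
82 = 82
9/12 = 3/4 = 0.75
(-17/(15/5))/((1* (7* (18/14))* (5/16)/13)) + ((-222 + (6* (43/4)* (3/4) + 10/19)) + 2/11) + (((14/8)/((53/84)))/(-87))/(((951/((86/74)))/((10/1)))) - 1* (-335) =552958933873949/4069161205560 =135.89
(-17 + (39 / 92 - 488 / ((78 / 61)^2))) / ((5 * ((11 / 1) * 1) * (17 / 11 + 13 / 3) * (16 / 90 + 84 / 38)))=-2512789653 / 6159309104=-0.41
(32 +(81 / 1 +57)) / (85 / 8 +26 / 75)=102000 / 6583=15.49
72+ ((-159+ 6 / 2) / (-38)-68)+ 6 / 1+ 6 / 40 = 14.26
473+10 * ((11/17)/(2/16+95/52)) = 1643763/3451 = 476.31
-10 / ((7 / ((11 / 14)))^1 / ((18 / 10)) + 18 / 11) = -495 / 326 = -1.52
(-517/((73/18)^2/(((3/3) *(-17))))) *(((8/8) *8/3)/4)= 1898424/5329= 356.24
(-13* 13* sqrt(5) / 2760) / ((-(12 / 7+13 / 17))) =20111* sqrt(5) / 814200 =0.06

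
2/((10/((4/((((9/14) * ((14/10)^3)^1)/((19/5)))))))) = 760/441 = 1.72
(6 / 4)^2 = 9 / 4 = 2.25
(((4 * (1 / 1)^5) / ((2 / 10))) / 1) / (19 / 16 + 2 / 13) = 14.91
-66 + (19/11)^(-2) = -23705/361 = -65.66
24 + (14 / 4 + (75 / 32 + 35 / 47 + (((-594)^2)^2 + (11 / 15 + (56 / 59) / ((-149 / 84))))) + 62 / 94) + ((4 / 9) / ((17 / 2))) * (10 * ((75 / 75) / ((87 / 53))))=124493242927.76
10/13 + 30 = 400/13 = 30.77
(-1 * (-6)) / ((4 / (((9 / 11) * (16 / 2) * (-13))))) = -1404 / 11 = -127.64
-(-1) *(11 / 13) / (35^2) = 11 / 15925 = 0.00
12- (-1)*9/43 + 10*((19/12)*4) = 9745/129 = 75.54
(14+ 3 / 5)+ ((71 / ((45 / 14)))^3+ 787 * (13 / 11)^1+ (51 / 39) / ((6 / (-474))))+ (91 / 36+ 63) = 609037027673 / 52123500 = 11684.50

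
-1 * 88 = -88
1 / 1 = 1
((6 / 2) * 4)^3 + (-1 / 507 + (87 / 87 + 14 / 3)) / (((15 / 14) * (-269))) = 3535007152 / 2045745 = 1727.98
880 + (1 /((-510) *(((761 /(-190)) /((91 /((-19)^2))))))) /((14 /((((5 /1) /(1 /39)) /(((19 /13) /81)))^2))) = 338877397055 /177469766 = 1909.49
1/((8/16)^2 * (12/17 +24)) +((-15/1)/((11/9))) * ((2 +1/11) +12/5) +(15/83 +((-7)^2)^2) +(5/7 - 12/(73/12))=180514733743/76979595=2344.97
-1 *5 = -5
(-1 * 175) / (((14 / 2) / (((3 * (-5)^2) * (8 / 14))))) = -7500 / 7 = -1071.43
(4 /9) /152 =1 /342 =0.00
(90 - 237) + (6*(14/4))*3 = -84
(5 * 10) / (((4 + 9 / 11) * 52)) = 275 / 1378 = 0.20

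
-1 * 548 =-548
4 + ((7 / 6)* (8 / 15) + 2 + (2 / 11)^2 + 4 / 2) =47128 / 5445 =8.66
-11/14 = -0.79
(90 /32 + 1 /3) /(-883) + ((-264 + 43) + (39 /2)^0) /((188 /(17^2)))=-673700777 /1992048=-338.20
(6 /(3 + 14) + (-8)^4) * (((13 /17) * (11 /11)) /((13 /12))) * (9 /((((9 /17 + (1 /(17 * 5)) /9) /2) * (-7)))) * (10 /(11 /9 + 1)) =-1522983060 /24157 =-63045.21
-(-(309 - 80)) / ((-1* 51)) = -229 / 51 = -4.49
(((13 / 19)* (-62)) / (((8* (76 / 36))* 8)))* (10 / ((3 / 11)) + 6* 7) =-71331 / 2888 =-24.70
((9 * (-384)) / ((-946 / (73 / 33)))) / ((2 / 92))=1934208 / 5203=371.75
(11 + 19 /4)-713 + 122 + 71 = -2017 /4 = -504.25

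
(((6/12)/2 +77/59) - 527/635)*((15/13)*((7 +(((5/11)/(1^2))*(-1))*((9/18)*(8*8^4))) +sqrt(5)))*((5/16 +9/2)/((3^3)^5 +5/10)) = -186776611119/89453614762720 +25103463*sqrt(5)/89453614762720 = -0.00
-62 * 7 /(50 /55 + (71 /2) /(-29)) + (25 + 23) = 286540 /201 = 1425.57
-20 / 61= -0.33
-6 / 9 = -2 / 3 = -0.67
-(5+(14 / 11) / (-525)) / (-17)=4123 / 14025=0.29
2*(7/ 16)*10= 35/ 4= 8.75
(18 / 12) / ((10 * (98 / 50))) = 15 / 196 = 0.08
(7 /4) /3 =7 /12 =0.58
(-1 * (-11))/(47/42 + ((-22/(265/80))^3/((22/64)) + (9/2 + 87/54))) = -206343522/15850962749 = -0.01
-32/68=-0.47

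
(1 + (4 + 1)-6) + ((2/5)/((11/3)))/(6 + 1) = 6/385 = 0.02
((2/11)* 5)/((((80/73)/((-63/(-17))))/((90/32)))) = 206955/23936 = 8.65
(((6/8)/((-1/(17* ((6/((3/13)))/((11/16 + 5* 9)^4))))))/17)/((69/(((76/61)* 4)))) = -0.00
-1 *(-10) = 10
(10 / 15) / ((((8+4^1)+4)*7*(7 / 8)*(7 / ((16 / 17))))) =16 / 17493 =0.00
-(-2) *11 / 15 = 22 / 15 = 1.47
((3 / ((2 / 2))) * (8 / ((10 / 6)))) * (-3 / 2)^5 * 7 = -15309 / 20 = -765.45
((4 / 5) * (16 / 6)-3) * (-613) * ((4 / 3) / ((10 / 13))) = 207194 / 225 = 920.86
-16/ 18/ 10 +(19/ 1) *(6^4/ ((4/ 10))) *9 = 554039.91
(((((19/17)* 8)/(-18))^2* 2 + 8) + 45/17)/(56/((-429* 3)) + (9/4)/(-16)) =-2386740928/39449367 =-60.50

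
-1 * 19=-19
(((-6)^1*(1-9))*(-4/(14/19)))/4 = -456/7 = -65.14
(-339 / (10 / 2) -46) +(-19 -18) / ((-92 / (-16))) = -13827 / 115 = -120.23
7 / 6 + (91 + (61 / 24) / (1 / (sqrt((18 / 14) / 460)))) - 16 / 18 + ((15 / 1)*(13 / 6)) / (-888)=61*sqrt(805) / 12880 + 486133 / 5328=91.38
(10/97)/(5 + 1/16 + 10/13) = 2080/117661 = 0.02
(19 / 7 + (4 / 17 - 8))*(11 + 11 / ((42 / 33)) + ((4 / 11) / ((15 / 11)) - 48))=208547 / 1470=141.87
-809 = -809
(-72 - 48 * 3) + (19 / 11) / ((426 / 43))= -1011359 / 4686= -215.83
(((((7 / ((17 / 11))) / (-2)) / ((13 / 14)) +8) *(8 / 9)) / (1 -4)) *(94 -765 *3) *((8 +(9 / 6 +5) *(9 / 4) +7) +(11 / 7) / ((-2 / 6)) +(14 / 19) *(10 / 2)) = 82300507325 / 793611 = 103703.84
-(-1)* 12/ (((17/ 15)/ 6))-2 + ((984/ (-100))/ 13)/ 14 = 2377559/ 38675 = 61.48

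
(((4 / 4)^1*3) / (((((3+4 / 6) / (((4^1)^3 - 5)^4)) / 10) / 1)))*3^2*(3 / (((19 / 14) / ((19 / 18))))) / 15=1526787486 / 11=138798862.36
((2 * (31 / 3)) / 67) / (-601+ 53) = -31 / 55074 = -0.00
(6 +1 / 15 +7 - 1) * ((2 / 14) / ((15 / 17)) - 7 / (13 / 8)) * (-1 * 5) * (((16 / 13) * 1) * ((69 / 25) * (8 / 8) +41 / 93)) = 121962949088 / 123771375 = 985.39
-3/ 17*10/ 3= -10/ 17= -0.59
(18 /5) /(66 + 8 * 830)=9 /16765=0.00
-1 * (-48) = 48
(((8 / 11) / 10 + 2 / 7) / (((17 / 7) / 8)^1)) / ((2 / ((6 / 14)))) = 1656 / 6545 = 0.25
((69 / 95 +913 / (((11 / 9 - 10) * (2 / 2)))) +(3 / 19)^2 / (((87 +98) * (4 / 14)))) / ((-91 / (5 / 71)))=1089875607 / 13635333166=0.08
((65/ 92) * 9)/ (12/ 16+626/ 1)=585/ 57661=0.01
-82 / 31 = -2.65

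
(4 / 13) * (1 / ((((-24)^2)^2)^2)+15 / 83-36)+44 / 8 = -163943421050797 / 29692815998976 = -5.52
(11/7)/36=11/252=0.04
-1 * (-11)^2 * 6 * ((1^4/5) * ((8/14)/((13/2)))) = -5808/455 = -12.76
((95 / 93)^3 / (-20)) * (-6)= 171475 / 536238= 0.32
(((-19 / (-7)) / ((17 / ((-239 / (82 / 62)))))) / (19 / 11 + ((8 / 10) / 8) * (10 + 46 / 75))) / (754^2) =-580680375 / 31906901354692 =-0.00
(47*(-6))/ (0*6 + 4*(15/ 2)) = -47/ 5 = -9.40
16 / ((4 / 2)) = 8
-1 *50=-50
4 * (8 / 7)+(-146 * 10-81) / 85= -8067 / 595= -13.56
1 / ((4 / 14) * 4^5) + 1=2055 / 2048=1.00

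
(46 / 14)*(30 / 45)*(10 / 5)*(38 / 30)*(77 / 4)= 4807 / 45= 106.82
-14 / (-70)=1 / 5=0.20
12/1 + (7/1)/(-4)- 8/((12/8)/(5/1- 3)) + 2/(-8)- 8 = -26/3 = -8.67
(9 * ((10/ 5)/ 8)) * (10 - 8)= 9/ 2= 4.50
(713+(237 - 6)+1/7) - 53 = 6238/7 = 891.14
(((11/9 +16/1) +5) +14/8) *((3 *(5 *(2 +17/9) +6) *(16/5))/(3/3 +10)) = 790508/1485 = 532.33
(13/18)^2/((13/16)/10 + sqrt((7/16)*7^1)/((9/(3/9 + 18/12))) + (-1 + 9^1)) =6760/109353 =0.06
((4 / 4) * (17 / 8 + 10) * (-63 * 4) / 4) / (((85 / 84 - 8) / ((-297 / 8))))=-38114307 / 9392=-4058.17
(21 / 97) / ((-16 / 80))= -105 / 97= -1.08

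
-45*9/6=-135/2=-67.50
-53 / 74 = -0.72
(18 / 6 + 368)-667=-296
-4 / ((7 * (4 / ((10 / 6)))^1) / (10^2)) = -500 / 21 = -23.81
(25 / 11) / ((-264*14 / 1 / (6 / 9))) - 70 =-4268905 / 60984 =-70.00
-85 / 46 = -1.85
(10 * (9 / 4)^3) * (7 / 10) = 5103 / 64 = 79.73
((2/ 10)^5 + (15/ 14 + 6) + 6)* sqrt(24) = 571889* sqrt(6)/ 21875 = 64.04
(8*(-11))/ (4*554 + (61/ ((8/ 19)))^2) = -0.00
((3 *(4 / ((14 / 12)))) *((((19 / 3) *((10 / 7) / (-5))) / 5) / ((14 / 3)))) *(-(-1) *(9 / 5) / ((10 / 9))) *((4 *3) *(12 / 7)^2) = -95738112 / 2100875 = -45.57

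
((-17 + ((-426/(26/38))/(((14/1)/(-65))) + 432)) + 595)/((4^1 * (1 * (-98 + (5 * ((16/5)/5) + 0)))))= -136525/13272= -10.29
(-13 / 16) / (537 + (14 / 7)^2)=-13 / 8656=-0.00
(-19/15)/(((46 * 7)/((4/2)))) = -19/2415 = -0.01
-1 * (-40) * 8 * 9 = 2880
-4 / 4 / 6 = -1 / 6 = -0.17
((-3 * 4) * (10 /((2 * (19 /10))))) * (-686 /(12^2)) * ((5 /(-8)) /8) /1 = -42875 /3648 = -11.75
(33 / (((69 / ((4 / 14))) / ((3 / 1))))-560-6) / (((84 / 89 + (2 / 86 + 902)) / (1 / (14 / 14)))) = -69697324 / 111272091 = -0.63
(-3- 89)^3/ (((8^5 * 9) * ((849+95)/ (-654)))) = 1326203/ 724992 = 1.83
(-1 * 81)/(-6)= 27/2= 13.50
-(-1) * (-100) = -100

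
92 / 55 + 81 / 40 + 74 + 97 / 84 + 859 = 8665757 / 9240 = 937.85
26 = 26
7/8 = 0.88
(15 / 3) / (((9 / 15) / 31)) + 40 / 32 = 3115 / 12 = 259.58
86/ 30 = 2.87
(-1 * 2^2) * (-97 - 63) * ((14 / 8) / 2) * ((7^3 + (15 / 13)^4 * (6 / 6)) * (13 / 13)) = 5514346880 / 28561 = 193072.61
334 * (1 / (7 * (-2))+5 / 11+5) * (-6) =-830658 / 77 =-10787.77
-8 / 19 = -0.42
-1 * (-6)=6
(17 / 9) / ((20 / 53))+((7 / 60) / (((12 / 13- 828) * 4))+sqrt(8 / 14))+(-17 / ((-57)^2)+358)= 2 * sqrt(7) / 7+9661545967 / 26615808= 363.76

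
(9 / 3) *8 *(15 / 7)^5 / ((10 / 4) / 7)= 7290000 / 2401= 3036.23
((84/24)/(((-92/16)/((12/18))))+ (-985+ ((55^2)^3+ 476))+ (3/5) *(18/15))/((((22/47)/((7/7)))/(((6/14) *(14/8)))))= 1122103948715087/25300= 44351934731.82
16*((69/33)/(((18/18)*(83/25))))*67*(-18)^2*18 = 3594844800/913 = 3937398.47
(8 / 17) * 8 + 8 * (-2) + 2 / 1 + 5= -89 / 17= -5.24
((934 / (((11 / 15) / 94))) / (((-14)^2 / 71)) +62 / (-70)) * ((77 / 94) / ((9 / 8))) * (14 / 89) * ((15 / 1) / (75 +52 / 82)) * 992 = 38028657740288 / 38914449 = 977237.47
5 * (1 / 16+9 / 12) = 65 / 16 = 4.06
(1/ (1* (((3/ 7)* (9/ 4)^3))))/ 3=448/ 6561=0.07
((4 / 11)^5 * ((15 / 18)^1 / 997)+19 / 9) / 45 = 3050796773 / 65029978035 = 0.05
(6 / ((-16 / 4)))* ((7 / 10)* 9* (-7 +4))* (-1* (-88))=12474 / 5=2494.80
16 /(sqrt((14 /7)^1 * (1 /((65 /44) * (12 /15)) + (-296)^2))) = 8 * sqrt(29614494) /1139019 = 0.04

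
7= 7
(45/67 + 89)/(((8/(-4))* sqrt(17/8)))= -6008* sqrt(34)/1139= -30.76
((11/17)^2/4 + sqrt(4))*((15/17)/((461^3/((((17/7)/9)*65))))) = 263575/792790888652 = 0.00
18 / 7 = 2.57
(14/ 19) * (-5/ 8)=-35/ 76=-0.46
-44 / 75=-0.59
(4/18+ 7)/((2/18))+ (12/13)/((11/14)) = 9463/143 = 66.17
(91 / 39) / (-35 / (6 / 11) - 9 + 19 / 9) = -42 / 1279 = -0.03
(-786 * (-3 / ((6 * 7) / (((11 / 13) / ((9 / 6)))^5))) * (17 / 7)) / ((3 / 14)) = 22954276928 / 631569393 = 36.34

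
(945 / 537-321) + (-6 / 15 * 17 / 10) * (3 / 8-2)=-11389241 / 35800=-318.14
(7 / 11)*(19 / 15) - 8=-7.19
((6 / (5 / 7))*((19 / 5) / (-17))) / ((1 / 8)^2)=-120.17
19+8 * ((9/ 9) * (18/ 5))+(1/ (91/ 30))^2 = 1983659/ 41405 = 47.91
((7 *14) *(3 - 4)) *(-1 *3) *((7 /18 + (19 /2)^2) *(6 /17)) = 159887 /17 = 9405.12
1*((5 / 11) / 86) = 5 / 946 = 0.01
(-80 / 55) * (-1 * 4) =5.82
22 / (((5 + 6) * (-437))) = -2 / 437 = -0.00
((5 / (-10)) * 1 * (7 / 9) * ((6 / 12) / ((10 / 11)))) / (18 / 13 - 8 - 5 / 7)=7007 / 240120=0.03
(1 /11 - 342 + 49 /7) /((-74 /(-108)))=-198936 /407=-488.79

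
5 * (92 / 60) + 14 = 65 / 3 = 21.67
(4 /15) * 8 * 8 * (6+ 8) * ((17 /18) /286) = 15232 /19305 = 0.79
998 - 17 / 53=52877 / 53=997.68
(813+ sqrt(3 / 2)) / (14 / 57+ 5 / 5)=57 *sqrt(6) / 142+ 46341 / 71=653.67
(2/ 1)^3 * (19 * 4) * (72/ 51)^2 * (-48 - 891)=-328845312/ 289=-1137873.05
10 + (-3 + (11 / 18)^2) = 2389 / 324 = 7.37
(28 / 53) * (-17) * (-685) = 6152.08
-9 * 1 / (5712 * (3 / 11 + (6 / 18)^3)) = -0.01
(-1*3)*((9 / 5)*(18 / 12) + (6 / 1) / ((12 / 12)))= -261 / 10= -26.10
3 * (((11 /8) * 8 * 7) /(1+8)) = 77 /3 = 25.67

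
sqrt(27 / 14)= 3 * sqrt(42) / 14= 1.39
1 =1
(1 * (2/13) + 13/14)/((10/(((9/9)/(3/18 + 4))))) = 591/22750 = 0.03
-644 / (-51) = 644 / 51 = 12.63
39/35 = 1.11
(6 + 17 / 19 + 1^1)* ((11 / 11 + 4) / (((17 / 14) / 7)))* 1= 227.55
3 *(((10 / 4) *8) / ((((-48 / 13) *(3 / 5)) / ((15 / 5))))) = -325 / 4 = -81.25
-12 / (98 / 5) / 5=-6 / 49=-0.12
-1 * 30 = -30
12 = 12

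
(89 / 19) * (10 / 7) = 890 / 133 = 6.69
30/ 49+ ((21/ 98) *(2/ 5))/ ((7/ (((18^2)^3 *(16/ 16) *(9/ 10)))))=459165774/ 1225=374829.20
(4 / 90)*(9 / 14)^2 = 9 / 490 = 0.02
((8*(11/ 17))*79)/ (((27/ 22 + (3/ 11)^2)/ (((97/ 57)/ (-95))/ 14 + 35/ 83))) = 2225204356408/ 16847445825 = 132.08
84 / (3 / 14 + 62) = 1176 / 871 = 1.35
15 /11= 1.36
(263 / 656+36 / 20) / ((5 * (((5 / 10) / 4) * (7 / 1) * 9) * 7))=7219 / 904050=0.01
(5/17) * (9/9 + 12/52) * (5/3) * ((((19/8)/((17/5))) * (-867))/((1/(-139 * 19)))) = 12544750/13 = 964980.77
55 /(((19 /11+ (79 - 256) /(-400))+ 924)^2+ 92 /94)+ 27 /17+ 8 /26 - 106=-17957448814236208361 /172495268058562683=-104.10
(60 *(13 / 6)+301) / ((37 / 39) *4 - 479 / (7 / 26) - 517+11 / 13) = -117663 / 625580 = -0.19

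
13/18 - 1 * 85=-1517/18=-84.28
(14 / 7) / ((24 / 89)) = 89 / 12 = 7.42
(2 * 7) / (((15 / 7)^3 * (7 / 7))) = 4802 / 3375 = 1.42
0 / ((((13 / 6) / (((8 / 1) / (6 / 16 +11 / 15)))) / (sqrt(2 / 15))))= 0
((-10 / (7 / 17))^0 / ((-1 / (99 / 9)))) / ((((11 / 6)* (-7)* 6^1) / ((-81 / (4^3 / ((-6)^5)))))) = 19683 / 14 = 1405.93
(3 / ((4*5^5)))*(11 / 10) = 33 / 125000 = 0.00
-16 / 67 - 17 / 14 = -1.45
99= 99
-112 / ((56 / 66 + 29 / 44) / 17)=-251328 / 199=-1262.95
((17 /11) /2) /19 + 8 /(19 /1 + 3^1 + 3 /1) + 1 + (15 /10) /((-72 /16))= 32207 /31350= 1.03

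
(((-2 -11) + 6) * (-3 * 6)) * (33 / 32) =2079 / 16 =129.94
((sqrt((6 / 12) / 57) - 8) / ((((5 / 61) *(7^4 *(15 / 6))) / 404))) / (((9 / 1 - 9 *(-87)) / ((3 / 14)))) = -24644 / 13865775 + 6161 *sqrt(114) / 3161396700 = -0.00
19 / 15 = 1.27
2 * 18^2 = 648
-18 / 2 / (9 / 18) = -18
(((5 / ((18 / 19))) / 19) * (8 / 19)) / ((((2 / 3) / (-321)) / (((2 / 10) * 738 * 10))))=-83122.11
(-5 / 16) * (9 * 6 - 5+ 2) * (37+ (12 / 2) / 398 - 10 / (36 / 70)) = -2674865 / 9552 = -280.03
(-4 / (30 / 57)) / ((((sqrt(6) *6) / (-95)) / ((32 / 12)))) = 1444 *sqrt(6) / 27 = 131.00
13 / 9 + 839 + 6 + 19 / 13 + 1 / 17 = 1686602 / 1989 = 847.96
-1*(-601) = 601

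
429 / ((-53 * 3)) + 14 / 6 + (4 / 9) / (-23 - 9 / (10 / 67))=-147062 / 397341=-0.37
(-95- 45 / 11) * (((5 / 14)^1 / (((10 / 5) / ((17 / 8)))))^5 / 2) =-2418193953125 / 6203442724864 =-0.39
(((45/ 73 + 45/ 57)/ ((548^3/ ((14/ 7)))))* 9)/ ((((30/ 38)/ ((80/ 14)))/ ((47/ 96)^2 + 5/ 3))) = 5709925/ 2690992912384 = 0.00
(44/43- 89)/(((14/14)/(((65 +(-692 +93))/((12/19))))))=6397053/86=74384.34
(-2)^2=4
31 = 31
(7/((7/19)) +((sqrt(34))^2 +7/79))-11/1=3325/79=42.09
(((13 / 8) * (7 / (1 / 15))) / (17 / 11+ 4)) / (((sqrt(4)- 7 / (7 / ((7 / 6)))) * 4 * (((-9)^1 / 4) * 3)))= -1001 / 732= -1.37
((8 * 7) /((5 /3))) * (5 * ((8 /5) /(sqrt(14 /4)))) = 192 * sqrt(14) /5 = 143.68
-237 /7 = -33.86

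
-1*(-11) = 11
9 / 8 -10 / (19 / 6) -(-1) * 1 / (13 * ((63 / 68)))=-242735 / 124488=-1.95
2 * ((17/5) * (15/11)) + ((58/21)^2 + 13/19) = 1620797/92169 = 17.59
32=32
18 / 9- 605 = -603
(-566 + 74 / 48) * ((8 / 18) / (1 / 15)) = -67735 / 18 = -3763.06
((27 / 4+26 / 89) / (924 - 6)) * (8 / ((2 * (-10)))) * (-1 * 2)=2507 / 408510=0.01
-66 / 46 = -33 / 23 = -1.43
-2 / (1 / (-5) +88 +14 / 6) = -15 / 676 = -0.02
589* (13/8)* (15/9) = 38285/24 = 1595.21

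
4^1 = 4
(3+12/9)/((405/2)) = 26/1215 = 0.02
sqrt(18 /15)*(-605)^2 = 73205*sqrt(30) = 400960.30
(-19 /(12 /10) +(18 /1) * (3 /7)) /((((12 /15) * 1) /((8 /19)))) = -1705 /399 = -4.27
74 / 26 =37 / 13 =2.85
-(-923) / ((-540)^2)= 923 / 291600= 0.00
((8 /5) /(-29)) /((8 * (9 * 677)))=-1 /883485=-0.00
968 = 968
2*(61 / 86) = 61 / 43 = 1.42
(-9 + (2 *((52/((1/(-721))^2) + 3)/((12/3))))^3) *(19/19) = 19752486052888867990303/8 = 2469060756611108498787.88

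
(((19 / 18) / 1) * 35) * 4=1330 / 9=147.78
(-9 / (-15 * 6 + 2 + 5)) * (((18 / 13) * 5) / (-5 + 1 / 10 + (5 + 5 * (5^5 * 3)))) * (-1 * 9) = -72900 / 505782329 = -0.00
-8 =-8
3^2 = 9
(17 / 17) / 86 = 1 / 86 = 0.01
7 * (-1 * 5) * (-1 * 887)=31045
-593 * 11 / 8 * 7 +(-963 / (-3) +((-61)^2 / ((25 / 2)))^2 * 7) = 3074535259 / 5000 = 614907.05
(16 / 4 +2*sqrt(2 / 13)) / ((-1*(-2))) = 2.39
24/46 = 12/23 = 0.52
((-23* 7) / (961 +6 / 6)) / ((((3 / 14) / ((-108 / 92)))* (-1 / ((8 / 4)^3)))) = -7.33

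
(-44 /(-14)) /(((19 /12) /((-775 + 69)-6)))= -187968 /133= -1413.29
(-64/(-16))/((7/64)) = 256/7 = 36.57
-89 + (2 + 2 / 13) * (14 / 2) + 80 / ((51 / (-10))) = -59411 / 663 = -89.61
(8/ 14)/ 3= 4/ 21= 0.19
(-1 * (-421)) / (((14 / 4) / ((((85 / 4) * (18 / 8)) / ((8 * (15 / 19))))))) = 407949 / 448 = 910.60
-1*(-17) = 17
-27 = -27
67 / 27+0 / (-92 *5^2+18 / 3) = 67 / 27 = 2.48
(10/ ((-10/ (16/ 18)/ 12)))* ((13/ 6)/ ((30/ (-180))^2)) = -832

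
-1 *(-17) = 17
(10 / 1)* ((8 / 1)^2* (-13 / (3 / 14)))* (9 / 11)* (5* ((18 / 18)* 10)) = -17472000 / 11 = -1588363.64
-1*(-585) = 585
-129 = -129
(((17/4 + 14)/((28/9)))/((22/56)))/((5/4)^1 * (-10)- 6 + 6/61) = -40077/49390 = -0.81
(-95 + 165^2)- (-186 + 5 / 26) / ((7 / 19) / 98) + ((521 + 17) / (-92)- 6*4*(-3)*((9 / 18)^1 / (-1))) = 45754773 / 598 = 76513.00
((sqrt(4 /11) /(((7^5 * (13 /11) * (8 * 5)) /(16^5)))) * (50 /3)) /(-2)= -1310720 * sqrt(11) /655473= -6.63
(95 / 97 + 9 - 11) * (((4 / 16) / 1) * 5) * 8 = -990 / 97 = -10.21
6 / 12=1 / 2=0.50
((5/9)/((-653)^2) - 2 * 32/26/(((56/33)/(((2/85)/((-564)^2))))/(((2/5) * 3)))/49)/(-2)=-10444444442/16065379546254675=-0.00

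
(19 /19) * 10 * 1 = 10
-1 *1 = -1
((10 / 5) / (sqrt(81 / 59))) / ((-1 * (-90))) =sqrt(59) / 405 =0.02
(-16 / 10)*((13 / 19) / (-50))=52 / 2375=0.02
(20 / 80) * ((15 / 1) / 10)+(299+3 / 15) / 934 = 12989 / 18680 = 0.70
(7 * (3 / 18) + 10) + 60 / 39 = 991 / 78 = 12.71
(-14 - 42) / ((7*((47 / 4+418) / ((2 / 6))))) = -32 / 5157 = -0.01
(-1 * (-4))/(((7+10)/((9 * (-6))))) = -216/17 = -12.71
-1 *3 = -3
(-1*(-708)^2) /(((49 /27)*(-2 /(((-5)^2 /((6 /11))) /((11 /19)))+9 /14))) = -4285807200 /9583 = -447230.22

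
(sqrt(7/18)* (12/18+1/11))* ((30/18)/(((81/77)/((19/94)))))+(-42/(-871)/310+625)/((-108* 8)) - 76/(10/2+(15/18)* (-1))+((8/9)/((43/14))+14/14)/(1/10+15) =-35744129848001/1893428924400+16625* sqrt(14)/411156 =-18.73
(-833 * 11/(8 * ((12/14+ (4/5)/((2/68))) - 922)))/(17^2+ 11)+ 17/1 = 255374221/15018240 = 17.00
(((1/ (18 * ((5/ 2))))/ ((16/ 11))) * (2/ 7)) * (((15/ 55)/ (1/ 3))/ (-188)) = -1/ 52640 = -0.00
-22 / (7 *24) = -11 / 84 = -0.13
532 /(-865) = -532 /865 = -0.62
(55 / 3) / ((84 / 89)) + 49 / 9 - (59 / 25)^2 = 1013221 / 52500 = 19.30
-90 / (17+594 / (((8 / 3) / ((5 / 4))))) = -1440 / 4727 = -0.30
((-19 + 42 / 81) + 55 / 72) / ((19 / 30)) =-19135 / 684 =-27.98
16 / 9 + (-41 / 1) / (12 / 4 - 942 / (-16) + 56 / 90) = 227144 / 202491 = 1.12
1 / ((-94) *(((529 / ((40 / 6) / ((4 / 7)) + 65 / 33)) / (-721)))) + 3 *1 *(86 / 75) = 24872273 / 6837325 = 3.64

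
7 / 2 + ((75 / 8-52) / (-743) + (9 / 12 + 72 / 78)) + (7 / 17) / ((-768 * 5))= 3297935107 / 630539520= 5.23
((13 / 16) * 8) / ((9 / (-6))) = -13 / 3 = -4.33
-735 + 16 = -719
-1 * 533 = -533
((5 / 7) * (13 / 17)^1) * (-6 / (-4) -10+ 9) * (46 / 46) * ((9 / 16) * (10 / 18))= 325 / 3808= 0.09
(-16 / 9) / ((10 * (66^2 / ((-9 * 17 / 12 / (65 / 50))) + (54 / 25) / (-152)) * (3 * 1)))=51680 / 387347913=0.00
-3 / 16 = -0.19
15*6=90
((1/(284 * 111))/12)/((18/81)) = 1/84064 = 0.00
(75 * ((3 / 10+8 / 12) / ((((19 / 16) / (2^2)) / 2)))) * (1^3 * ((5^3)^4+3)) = 119243422517.89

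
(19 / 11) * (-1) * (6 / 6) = -19 / 11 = -1.73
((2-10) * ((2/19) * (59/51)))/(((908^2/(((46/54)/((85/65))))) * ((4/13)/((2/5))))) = -229333/229186048590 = -0.00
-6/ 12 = -1/ 2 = -0.50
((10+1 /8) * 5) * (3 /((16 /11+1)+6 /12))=51.40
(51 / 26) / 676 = 51 / 17576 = 0.00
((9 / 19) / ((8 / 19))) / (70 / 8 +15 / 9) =27 / 250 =0.11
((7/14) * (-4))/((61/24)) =-48/61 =-0.79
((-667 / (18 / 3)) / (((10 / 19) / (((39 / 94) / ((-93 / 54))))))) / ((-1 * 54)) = -164749 / 174840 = -0.94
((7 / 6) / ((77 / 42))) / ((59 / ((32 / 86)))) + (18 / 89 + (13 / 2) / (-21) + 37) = 3848933491 / 104316366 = 36.90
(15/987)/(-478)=-5/157262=-0.00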